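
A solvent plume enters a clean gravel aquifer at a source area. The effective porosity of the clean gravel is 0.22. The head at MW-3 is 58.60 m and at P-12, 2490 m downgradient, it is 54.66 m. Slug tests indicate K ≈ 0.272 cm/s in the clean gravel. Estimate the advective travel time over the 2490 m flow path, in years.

4.03

Convert K: 0.272 cm/s × 864 = 235.0 m/day.
Hydraulic gradient i = (58.60 − 54.66) / 2490 = 3.94 / 2490 = 0.001582.
Darcy flux q = K · i = 235.0 × 0.001582 = 0.3719 m/day.
Seepage velocity v = q / n_e = 0.3719 / 0.22 = 1.690 m/day.
Travel time t = L / v = 2490 / 1.690 = 1473 days = 4.033 years.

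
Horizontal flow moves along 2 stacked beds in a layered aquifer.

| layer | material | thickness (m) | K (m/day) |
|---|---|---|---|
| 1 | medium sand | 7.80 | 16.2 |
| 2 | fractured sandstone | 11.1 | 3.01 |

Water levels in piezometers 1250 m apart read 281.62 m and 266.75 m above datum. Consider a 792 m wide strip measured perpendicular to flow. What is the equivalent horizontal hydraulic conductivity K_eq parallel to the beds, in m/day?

8.45

Flow is parallel to layering, so each bed carries its own Darcy discharge and the transmissivities add.
Σ(K_i·b_i) = 16.2×7.80 + 3.01×11.1 = 159.8 m²/day.
Total thickness b = 18.90 m, so K_eq = Σ(K_i·b_i)/b = 8.453 m/day.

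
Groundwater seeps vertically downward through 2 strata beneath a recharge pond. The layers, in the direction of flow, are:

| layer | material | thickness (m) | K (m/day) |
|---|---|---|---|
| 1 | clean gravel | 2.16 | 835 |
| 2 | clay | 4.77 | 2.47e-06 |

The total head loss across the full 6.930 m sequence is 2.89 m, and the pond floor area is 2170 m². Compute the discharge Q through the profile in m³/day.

Flow is perpendicular to layering, so the layers act in series and the equivalent K is the thickness-weighted harmonic mean.
Total thickness L = 2.16 + 4.77 = 6.930 m.
Σ(b_i/K_i) = 2.16/835 + 4.77/2.47e-06 = 1.931e+06 d.
K_eq = L / Σ(b_i/K_i) = 6.930 / 1.931e+06 = 3.588e-06 m/day.
Q = K_eq · A · (Δh/L) = 3.588e-06 × 2170 × (2.89/6.930) = 0.003247 m³/day.

0.00325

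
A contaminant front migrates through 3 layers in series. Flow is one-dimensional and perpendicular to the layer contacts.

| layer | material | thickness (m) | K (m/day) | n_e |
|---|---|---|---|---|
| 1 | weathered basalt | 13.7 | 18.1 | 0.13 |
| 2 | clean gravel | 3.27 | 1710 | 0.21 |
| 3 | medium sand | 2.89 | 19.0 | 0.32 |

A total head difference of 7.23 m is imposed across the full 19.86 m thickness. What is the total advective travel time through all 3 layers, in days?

0.427

With flow normal to the layers, continuity requires the same specific discharge q through every layer.
Σ(b_i/K_i) = 13.7/18.1 + 3.27/1710 + 2.89/19.0 = 0.9109 d.
q = Δh / Σ(b_i/K_i) = 7.23 / 0.9109 = 7.937 m/day.
In each layer the seepage velocity is v_i = q/n_i, so the layer transit time is t_i = b_i·n_i / q:
  layer 1 (weathered basalt): t_1 = 13.7 × 0.13 / 7.937 = 0.2244 d
  layer 2 (clean gravel): t_2 = 3.27 × 0.21 / 7.937 = 0.08652 d
  layer 3 (medium sand): t_3 = 2.89 × 0.32 / 7.937 = 0.1165 d
Total t = Σ t_i = 0.4274 days.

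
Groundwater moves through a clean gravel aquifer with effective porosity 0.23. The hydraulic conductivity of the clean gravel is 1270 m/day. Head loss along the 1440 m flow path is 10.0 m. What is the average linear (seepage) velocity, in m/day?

38.3

Hydraulic gradient i = Δh / L = 10.0 / 1440 = 0.006944.
Darcy flux q = K · i = 1270 × 0.006944 = 8.819 m/day.
Seepage velocity v = q / n_e = 8.819 / 0.23 = 38.35 m/day.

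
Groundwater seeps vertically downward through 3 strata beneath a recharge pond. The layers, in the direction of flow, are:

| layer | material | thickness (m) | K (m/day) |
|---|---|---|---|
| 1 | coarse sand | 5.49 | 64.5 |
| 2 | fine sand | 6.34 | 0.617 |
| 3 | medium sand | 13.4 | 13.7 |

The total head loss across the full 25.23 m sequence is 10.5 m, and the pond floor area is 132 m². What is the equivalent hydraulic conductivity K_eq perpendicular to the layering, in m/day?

Flow is perpendicular to layering, so the layers act in series and the equivalent K is the thickness-weighted harmonic mean.
Total thickness L = 5.49 + 6.34 + 13.4 = 25.23 m.
Σ(b_i/K_i) = 5.49/64.5 + 6.34/0.617 + 13.4/13.7 = 11.34 d.
K_eq = L / Σ(b_i/K_i) = 25.23 / 11.34 = 2.225 m/day.

2.23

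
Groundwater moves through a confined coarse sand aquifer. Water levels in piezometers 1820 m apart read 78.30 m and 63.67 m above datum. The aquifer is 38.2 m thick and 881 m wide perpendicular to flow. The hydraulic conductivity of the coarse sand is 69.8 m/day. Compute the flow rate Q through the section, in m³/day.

18900

Cross-sectional area A = 881 × 38.2 = 33654 m².
Hydraulic gradient i = (78.30 − 63.67) / 1820 = 14.63 / 1820 = 0.008038.
Darcy's law: Q = K · A · i = 69.80 × 33654 × 0.008038 = 18883 m³/day.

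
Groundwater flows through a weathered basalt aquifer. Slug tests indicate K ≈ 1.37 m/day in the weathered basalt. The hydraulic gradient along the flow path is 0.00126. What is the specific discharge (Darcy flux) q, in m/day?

Hydraulic gradient i = 0.00126.
Specific discharge q = K · i = 1.370 × 0.001260 = 0.001726 m/day.

0.00173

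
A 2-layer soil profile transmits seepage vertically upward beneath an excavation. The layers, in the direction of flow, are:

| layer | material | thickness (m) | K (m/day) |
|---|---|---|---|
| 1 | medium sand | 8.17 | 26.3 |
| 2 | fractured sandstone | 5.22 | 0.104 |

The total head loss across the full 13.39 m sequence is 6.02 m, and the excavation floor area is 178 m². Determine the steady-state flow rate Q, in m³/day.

Flow is perpendicular to layering, so the layers act in series and the equivalent K is the thickness-weighted harmonic mean.
Total thickness L = 8.17 + 5.22 = 13.39 m.
Σ(b_i/K_i) = 8.17/26.3 + 5.22/0.104 = 50.50 d.
K_eq = L / Σ(b_i/K_i) = 13.39 / 50.50 = 0.2651 m/day.
Q = K_eq · A · (Δh/L) = 0.2651 × 178 × (6.02/13.39) = 21.22 m³/day.

21.2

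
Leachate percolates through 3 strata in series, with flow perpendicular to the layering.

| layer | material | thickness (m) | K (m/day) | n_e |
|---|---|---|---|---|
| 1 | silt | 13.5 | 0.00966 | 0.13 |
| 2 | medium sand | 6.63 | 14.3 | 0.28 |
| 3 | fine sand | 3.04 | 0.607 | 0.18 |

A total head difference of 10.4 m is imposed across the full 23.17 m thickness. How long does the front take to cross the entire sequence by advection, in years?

With flow normal to the layers, continuity requires the same specific discharge q through every layer.
Σ(b_i/K_i) = 13.5/0.00966 + 6.63/14.3 + 3.04/0.607 = 1403 d.
q = Δh / Σ(b_i/K_i) = 10.4 / 1403 = 0.007413 m/day.
In each layer the seepage velocity is v_i = q/n_i, so the layer transit time is t_i = b_i·n_i / q:
  layer 1 (silt): t_1 = 13.5 × 0.13 / 0.007413 = 236.8 d
  layer 2 (medium sand): t_2 = 6.63 × 0.28 / 0.007413 = 250.4 d
  layer 3 (fine sand): t_3 = 3.04 × 0.18 / 0.007413 = 73.82 d
Total t = Σ t_i = 561.0 days = 1.536 years.

1.54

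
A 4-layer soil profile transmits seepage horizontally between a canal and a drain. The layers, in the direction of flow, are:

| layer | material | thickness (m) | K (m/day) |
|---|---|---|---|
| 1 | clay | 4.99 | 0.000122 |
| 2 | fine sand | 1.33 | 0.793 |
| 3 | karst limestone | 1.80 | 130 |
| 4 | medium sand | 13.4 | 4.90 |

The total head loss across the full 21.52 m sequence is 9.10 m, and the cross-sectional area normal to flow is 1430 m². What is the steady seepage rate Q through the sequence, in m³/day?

Flow is perpendicular to layering, so the layers act in series and the equivalent K is the thickness-weighted harmonic mean.
Total thickness L = 4.99 + 1.33 + 1.80 + 13.4 = 21.52 m.
Σ(b_i/K_i) = 4.99/0.000122 + 1.33/0.793 + 1.80/130 + 13.4/4.90 = 40906 d.
K_eq = L / Σ(b_i/K_i) = 21.52 / 40906 = 0.0005261 m/day.
Q = K_eq · A · (Δh/L) = 0.0005261 × 1430 × (9.10/21.52) = 0.3181 m³/day.

0.318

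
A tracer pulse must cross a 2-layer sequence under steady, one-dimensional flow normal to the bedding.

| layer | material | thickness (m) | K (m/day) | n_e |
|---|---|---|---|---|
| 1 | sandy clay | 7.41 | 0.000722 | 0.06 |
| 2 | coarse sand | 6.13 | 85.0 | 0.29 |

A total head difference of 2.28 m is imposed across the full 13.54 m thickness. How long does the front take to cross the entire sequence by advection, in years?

With flow normal to the layers, continuity requires the same specific discharge q through every layer.
Σ(b_i/K_i) = 7.41/0.000722 + 6.13/85.0 = 10263 d.
q = Δh / Σ(b_i/K_i) = 2.28 / 10263 = 0.0002222 m/day.
In each layer the seepage velocity is v_i = q/n_i, so the layer transit time is t_i = b_i·n_i / q:
  layer 1 (sandy clay): t_1 = 7.41 × 0.06 / 0.0002222 = 2001 d
  layer 2 (coarse sand): t_2 = 6.13 × 0.29 / 0.0002222 = 8002 d
Total t = Σ t_i = 10003 days = 27.39 years.

27.4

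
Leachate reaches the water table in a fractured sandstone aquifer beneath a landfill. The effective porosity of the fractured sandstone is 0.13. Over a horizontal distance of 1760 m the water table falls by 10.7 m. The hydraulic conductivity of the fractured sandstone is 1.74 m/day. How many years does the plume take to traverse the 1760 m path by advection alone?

59.2

Hydraulic gradient i = Δh / L = 10.7 / 1760 = 0.006080.
Darcy flux q = K · i = 1.740 × 0.006080 = 0.01058 m/day.
Seepage velocity v = q / n_e = 0.01058 / 0.13 = 0.08137 m/day.
Travel time t = L / v = 1760 / 0.08137 = 21629 days = 59.22 years.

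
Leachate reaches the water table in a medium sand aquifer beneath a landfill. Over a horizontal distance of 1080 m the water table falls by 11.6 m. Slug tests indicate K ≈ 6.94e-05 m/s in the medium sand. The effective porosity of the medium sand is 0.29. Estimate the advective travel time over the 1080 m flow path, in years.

13.3

Convert K: 6.94e-05 m/s × 86400 = 5.996 m/day.
Hydraulic gradient i = Δh / L = 11.6 / 1080 = 0.01074.
Darcy flux q = K · i = 5.996 × 0.01074 = 0.06440 m/day.
Seepage velocity v = q / n_e = 0.06440 / 0.29 = 0.2221 m/day.
Travel time t = L / v = 1080 / 0.2221 = 4863 days = 13.31 years.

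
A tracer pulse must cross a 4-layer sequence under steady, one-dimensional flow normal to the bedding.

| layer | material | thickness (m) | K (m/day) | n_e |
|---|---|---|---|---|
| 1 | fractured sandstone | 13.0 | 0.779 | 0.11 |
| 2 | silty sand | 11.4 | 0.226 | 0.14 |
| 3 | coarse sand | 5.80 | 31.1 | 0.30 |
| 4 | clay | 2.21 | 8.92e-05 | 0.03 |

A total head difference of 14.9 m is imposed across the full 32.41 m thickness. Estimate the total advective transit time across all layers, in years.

22.1

With flow normal to the layers, continuity requires the same specific discharge q through every layer.
Σ(b_i/K_i) = 13.0/0.779 + 11.4/0.226 + 5.80/31.1 + 2.21/8.92e-05 = 24843 d.
q = Δh / Σ(b_i/K_i) = 14.9 / 24843 = 0.0005998 m/day.
In each layer the seepage velocity is v_i = q/n_i, so the layer transit time is t_i = b_i·n_i / q:
  layer 1 (fractured sandstone): t_1 = 13.0 × 0.11 / 0.0005998 = 2384 d
  layer 2 (silty sand): t_2 = 11.4 × 0.14 / 0.0005998 = 2661 d
  layer 3 (coarse sand): t_3 = 5.80 × 0.30 / 0.0005998 = 2901 d
  layer 4 (clay): t_4 = 2.21 × 0.03 / 0.0005998 = 110.5 d
Total t = Σ t_i = 8057 days = 22.06 years.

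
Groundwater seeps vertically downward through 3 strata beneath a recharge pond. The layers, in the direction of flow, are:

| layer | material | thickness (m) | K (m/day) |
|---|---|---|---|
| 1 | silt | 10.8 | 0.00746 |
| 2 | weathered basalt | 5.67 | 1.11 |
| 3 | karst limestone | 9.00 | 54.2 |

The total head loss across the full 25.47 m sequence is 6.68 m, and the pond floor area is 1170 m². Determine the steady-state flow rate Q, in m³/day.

Flow is perpendicular to layering, so the layers act in series and the equivalent K is the thickness-weighted harmonic mean.
Total thickness L = 10.8 + 5.67 + 9.00 = 25.47 m.
Σ(b_i/K_i) = 10.8/0.00746 + 5.67/1.11 + 9.00/54.2 = 1453 d.
K_eq = L / Σ(b_i/K_i) = 25.47 / 1453 = 0.01753 m/day.
Q = K_eq · A · (Δh/L) = 0.01753 × 1170 × (6.68/25.47) = 5.379 m³/day.

5.38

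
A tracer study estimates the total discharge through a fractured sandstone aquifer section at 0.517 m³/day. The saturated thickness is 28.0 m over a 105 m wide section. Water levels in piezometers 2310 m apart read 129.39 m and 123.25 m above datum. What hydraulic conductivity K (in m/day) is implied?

0.0662

Cross-sectional area A = 105 × 28.0 = 2940 m².
Hydraulic gradient i = (129.39 − 123.25) / 2310 = 6.14 / 2310 = 0.002658.
From Q = K·A·i, K = Q / (A·i) = 0.517 / (2940 × 0.002658) = 0.06616 m/day.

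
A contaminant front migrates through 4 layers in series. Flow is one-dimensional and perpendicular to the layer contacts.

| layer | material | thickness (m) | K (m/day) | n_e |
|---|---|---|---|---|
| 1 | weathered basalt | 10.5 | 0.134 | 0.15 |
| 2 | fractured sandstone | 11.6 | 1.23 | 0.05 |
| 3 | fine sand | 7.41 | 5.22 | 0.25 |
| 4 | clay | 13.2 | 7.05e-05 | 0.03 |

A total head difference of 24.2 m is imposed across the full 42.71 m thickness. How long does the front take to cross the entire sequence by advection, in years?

With flow normal to the layers, continuity requires the same specific discharge q through every layer.
Σ(b_i/K_i) = 10.5/0.134 + 11.6/1.23 + 7.41/5.22 + 13.2/7.05e-05 = 1.873e+05 d.
q = Δh / Σ(b_i/K_i) = 24.2 / 1.873e+05 = 0.0001292 m/day.
In each layer the seepage velocity is v_i = q/n_i, so the layer transit time is t_i = b_i·n_i / q:
  layer 1 (weathered basalt): t_1 = 10.5 × 0.15 / 0.0001292 = 12191 d
  layer 2 (fractured sandstone): t_2 = 11.6 × 0.05 / 0.0001292 = 4490 d
  layer 3 (fine sand): t_3 = 7.41 × 0.25 / 0.0001292 = 14340 d
  layer 4 (clay): t_4 = 13.2 × 0.03 / 0.0001292 = 3065 d
Total t = Σ t_i = 34086 days = 93.32 years.

93.3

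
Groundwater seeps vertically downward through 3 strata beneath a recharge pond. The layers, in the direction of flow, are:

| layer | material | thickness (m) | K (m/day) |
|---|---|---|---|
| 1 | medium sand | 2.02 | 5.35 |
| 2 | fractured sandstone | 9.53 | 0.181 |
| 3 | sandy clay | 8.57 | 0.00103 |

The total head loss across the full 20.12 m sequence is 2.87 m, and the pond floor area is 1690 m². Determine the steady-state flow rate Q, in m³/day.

0.579

Flow is perpendicular to layering, so the layers act in series and the equivalent K is the thickness-weighted harmonic mean.
Total thickness L = 2.02 + 9.53 + 8.57 = 20.12 m.
Σ(b_i/K_i) = 2.02/5.35 + 9.53/0.181 + 8.57/0.00103 = 8373 d.
K_eq = L / Σ(b_i/K_i) = 20.12 / 8373 = 0.002403 m/day.
Q = K_eq · A · (Δh/L) = 0.002403 × 1690 × (2.87/20.12) = 0.5792 m³/day.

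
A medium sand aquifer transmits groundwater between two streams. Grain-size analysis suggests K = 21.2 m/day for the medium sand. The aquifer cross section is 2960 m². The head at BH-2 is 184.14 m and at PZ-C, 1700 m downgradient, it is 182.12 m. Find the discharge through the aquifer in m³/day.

Hydraulic gradient i = (184.14 − 182.12) / 1700 = 2.02 / 1700 = 0.001188.
Darcy's law: Q = K · A · i = 21.20 × 2960 × 0.001188 = 74.56 m³/day.

74.6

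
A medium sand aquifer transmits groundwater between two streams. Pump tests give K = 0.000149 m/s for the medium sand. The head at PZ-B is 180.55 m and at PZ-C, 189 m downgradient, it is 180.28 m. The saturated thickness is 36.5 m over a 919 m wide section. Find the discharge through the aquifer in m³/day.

Convert K: 0.000149 m/s × 86400 = 12.87 m/day.
Cross-sectional area A = 919 × 36.5 = 33544 m².
Hydraulic gradient i = (180.55 − 180.28) / 189 = 0.27 / 189 = 0.001429.
Darcy's law: Q = K · A · i = 12.87 × 33544 × 0.001429 = 616.9 m³/day.

617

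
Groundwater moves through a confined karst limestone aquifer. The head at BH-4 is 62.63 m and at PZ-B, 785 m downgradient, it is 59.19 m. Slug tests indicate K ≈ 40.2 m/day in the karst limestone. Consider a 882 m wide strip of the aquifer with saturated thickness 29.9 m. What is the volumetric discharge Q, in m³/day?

4650

Cross-sectional area A = 882 × 29.9 = 26372 m².
Hydraulic gradient i = (62.63 − 59.19) / 785 = 3.44 / 785 = 0.004382.
Darcy's law: Q = K · A · i = 40.20 × 26372 × 0.004382 = 4646 m³/day.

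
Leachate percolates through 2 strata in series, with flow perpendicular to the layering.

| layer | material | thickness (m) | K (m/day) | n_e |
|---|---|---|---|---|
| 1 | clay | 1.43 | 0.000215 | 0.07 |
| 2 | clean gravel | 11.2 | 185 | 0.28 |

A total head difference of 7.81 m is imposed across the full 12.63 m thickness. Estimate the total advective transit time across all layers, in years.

With flow normal to the layers, continuity requires the same specific discharge q through every layer.
Σ(b_i/K_i) = 1.43/0.000215 + 11.2/185 = 6651 d.
q = Δh / Σ(b_i/K_i) = 7.81 / 6651 = 0.001174 m/day.
In each layer the seepage velocity is v_i = q/n_i, so the layer transit time is t_i = b_i·n_i / q:
  layer 1 (clay): t_1 = 1.43 × 0.07 / 0.001174 = 85.25 d
  layer 2 (clean gravel): t_2 = 11.2 × 0.28 / 0.001174 = 2671 d
Total t = Σ t_i = 2756 days = 7.545 years.

7.55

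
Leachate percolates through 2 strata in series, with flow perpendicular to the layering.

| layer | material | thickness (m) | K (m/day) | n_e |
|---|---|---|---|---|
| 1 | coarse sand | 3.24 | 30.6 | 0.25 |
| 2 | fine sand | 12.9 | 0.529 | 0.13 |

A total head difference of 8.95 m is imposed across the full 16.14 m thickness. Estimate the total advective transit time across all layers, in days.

With flow normal to the layers, continuity requires the same specific discharge q through every layer.
Σ(b_i/K_i) = 3.24/30.6 + 12.9/0.529 = 24.49 d.
q = Δh / Σ(b_i/K_i) = 8.95 / 24.49 = 0.3654 m/day.
In each layer the seepage velocity is v_i = q/n_i, so the layer transit time is t_i = b_i·n_i / q:
  layer 1 (coarse sand): t_1 = 3.24 × 0.25 / 0.3654 = 2.217 d
  layer 2 (fine sand): t_2 = 12.9 × 0.13 / 0.3654 = 4.589 d
Total t = Σ t_i = 6.806 days.

6.81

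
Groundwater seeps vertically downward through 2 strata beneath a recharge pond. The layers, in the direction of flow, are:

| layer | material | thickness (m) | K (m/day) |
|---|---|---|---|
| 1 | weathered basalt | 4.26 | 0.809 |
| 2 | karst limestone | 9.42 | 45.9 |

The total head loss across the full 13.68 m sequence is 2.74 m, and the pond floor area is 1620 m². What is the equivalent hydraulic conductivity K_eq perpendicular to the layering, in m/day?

2.50

Flow is perpendicular to layering, so the layers act in series and the equivalent K is the thickness-weighted harmonic mean.
Total thickness L = 4.26 + 9.42 = 13.68 m.
Σ(b_i/K_i) = 4.26/0.809 + 9.42/45.9 = 5.471 d.
K_eq = L / Σ(b_i/K_i) = 13.68 / 5.471 = 2.500 m/day.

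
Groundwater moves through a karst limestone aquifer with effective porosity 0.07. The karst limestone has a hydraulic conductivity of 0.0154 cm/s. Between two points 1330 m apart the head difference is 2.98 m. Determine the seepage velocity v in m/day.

Convert K: 0.0154 cm/s × 864 = 13.31 m/day.
Hydraulic gradient i = Δh / L = 2.98 / 1330 = 0.002241.
Darcy flux q = K · i = 13.31 × 0.002241 = 0.02981 m/day.
Seepage velocity v = q / n_e = 0.02981 / 0.07 = 0.4259 m/day.

0.426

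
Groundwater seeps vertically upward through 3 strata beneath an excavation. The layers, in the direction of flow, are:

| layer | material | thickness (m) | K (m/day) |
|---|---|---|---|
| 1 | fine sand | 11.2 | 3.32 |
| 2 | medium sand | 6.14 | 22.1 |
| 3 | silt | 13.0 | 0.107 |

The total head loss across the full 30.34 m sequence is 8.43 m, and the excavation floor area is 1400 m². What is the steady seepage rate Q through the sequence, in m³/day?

94.3

Flow is perpendicular to layering, so the layers act in series and the equivalent K is the thickness-weighted harmonic mean.
Total thickness L = 11.2 + 6.14 + 13.0 = 30.34 m.
Σ(b_i/K_i) = 11.2/3.32 + 6.14/22.1 + 13.0/0.107 = 125.1 d.
K_eq = L / Σ(b_i/K_i) = 30.34 / 125.1 = 0.2424 m/day.
Q = K_eq · A · (Δh/L) = 0.2424 × 1400 × (8.43/30.34) = 94.31 m³/day.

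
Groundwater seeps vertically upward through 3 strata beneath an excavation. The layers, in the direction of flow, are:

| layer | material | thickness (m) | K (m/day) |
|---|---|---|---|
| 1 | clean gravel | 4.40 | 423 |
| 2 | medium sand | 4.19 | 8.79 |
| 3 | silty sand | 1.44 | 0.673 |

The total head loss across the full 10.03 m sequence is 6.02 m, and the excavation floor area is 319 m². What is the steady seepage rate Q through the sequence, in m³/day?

Flow is perpendicular to layering, so the layers act in series and the equivalent K is the thickness-weighted harmonic mean.
Total thickness L = 4.40 + 4.19 + 1.44 = 10.03 m.
Σ(b_i/K_i) = 4.40/423 + 4.19/8.79 + 1.44/0.673 = 2.627 d.
K_eq = L / Σ(b_i/K_i) = 10.03 / 2.627 = 3.818 m/day.
Q = K_eq · A · (Δh/L) = 3.818 × 319 × (6.02/10.03) = 731.1 m³/day.

731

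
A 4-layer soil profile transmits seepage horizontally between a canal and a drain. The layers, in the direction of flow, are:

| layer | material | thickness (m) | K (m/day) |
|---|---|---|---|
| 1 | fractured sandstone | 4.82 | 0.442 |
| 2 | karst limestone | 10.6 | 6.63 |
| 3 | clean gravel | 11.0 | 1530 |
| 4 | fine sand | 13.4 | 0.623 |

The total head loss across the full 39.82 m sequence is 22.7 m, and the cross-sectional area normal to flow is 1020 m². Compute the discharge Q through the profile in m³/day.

Flow is perpendicular to layering, so the layers act in series and the equivalent K is the thickness-weighted harmonic mean.
Total thickness L = 4.82 + 10.6 + 11.0 + 13.4 = 39.82 m.
Σ(b_i/K_i) = 4.82/0.442 + 10.6/6.63 + 11.0/1530 + 13.4/0.623 = 34.02 d.
K_eq = L / Σ(b_i/K_i) = 39.82 / 34.02 = 1.170 m/day.
Q = K_eq · A · (Δh/L) = 1.170 × 1020 × (22.7/39.82) = 680.6 m³/day.

681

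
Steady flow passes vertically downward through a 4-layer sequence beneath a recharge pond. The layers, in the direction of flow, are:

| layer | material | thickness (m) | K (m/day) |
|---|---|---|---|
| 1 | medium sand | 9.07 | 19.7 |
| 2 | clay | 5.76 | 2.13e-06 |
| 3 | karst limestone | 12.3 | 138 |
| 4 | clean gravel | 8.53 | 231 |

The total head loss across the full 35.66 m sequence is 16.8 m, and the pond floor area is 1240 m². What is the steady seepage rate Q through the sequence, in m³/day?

0.00770

Flow is perpendicular to layering, so the layers act in series and the equivalent K is the thickness-weighted harmonic mean.
Total thickness L = 9.07 + 5.76 + 12.3 + 8.53 = 35.66 m.
Σ(b_i/K_i) = 9.07/19.7 + 5.76/2.13e-06 + 12.3/138 + 8.53/231 = 2.704e+06 d.
K_eq = L / Σ(b_i/K_i) = 35.66 / 2.704e+06 = 1.319e-05 m/day.
Q = K_eq · A · (Δh/L) = 1.319e-05 × 1240 × (16.8/35.66) = 0.007703 m³/day.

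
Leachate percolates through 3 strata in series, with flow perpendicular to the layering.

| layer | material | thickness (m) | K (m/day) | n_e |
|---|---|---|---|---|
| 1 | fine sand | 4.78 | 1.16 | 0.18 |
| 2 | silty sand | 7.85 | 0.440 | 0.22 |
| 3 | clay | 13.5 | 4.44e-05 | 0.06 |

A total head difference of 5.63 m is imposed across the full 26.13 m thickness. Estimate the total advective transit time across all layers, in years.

With flow normal to the layers, continuity requires the same specific discharge q through every layer.
Σ(b_i/K_i) = 4.78/1.16 + 7.85/0.440 + 13.5/4.44e-05 = 3.041e+05 d.
q = Δh / Σ(b_i/K_i) = 5.63 / 3.041e+05 = 1.852e-05 m/day.
In each layer the seepage velocity is v_i = q/n_i, so the layer transit time is t_i = b_i·n_i / q:
  layer 1 (fine sand): t_1 = 4.78 × 0.18 / 1.852e-05 = 46470 d
  layer 2 (silty sand): t_2 = 7.85 × 0.22 / 1.852e-05 = 93275 d
  layer 3 (clay): t_3 = 13.5 × 0.06 / 1.852e-05 = 43748 d
Total t = Σ t_i = 1.835e+05 days = 502.4 years.

502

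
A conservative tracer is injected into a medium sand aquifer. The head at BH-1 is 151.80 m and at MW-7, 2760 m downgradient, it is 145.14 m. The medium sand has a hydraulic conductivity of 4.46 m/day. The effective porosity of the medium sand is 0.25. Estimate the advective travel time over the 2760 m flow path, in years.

Hydraulic gradient i = (151.80 − 145.14) / 2760 = 6.66 / 2760 = 0.002413.
Darcy flux q = K · i = 4.460 × 0.002413 = 0.01076 m/day.
Seepage velocity v = q / n_e = 0.01076 / 0.25 = 0.04305 m/day.
Travel time t = L / v = 2760 / 0.04305 = 64113 days = 175.5 years.

176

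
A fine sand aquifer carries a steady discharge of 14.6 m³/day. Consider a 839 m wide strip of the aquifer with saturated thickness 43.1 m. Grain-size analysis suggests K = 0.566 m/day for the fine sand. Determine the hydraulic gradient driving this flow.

0.000713

Cross-sectional area A = 839 × 43.1 = 36161 m².
From Q = K·A·i, i = Q / (K·A) = 14.6 / (0.5660 × 36161) = 0.0007133.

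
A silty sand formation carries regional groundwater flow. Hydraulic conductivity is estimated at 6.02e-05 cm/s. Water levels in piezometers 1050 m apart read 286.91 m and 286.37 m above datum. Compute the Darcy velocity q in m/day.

2.67e-05

Convert K: 6.02e-05 cm/s × 864 = 0.05201 m/day.
Hydraulic gradient i = (286.91 − 286.37) / 1050 = 0.54 / 1050 = 0.0005143.
Specific discharge q = K · i = 0.05201 × 0.0005143 = 2.675e-05 m/day.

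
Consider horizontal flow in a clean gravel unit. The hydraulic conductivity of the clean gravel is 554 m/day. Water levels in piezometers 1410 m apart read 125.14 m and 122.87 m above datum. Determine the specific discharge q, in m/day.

0.892

Hydraulic gradient i = (125.14 − 122.87) / 1410 = 2.27 / 1410 = 0.001610.
Specific discharge q = K · i = 554.0 × 0.001610 = 0.8919 m/day.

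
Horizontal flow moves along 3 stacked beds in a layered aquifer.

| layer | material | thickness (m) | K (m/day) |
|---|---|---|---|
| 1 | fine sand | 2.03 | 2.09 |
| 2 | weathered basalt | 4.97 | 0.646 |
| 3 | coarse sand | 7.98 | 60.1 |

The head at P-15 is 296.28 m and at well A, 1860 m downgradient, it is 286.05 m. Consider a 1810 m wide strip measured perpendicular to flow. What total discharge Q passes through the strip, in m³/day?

Flow is parallel to layering, so each bed carries its own Darcy discharge and the transmissivities add.
Σ(K_i·b_i) = 2.09×2.03 + 0.646×4.97 + 60.1×7.98 = 487.1 m²/day.
Hydraulic gradient i = (296.28 − 286.05) / 1860 = 10.23 / 1860 = 0.005500.
Q = Σ(K_i·b_i) · W · i = 487.1 × 1810 × 0.005500 = 4849 m³/day.

4850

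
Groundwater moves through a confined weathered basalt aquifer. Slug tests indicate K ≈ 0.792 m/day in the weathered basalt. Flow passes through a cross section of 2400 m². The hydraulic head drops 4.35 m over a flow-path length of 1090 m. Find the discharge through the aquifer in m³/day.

Hydraulic gradient i = Δh / L = 4.35 / 1090 = 0.003991.
Darcy's law: Q = K · A · i = 0.7920 × 2400 × 0.003991 = 7.586 m³/day.

7.59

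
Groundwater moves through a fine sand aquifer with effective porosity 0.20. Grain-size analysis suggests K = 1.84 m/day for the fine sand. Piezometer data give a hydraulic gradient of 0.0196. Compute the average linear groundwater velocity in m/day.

Hydraulic gradient i = 0.0196.
Darcy flux q = K · i = 1.840 × 0.01960 = 0.03606 m/day.
Seepage velocity v = q / n_e = 0.03606 / 0.20 = 0.1803 m/day.

0.180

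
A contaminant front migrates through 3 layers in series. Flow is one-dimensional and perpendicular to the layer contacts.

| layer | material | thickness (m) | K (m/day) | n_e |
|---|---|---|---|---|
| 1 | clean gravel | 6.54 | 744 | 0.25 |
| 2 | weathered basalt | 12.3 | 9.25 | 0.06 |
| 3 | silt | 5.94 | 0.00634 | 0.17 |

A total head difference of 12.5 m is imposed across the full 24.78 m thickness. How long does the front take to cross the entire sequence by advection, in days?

254

With flow normal to the layers, continuity requires the same specific discharge q through every layer.
Σ(b_i/K_i) = 6.54/744 + 12.3/9.25 + 5.94/0.00634 = 938.2 d.
q = Δh / Σ(b_i/K_i) = 12.5 / 938.2 = 0.01332 m/day.
In each layer the seepage velocity is v_i = q/n_i, so the layer transit time is t_i = b_i·n_i / q:
  layer 1 (clean gravel): t_1 = 6.54 × 0.25 / 0.01332 = 122.7 d
  layer 2 (weathered basalt): t_2 = 12.3 × 0.06 / 0.01332 = 55.39 d
  layer 3 (silt): t_3 = 5.94 × 0.17 / 0.01332 = 75.80 d
Total t = Σ t_i = 253.9 days.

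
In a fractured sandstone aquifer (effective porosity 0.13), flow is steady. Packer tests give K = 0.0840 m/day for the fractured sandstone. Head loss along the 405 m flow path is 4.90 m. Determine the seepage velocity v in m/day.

Hydraulic gradient i = Δh / L = 4.90 / 405 = 0.01210.
Darcy flux q = K · i = 0.08400 × 0.01210 = 0.001016 m/day.
Seepage velocity v = q / n_e = 0.001016 / 0.13 = 0.007818 m/day.

0.00782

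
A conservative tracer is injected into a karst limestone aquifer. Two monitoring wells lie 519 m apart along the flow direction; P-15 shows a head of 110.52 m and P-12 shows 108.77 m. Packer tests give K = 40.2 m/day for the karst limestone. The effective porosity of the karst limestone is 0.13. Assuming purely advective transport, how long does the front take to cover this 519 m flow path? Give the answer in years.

1.36

Hydraulic gradient i = (110.52 − 108.77) / 519 = 1.75 / 519 = 0.003372.
Darcy flux q = K · i = 40.20 × 0.003372 = 0.1355 m/day.
Seepage velocity v = q / n_e = 0.1355 / 0.13 = 1.043 m/day.
Travel time t = L / v = 519 / 1.043 = 497.8 days = 1.363 years.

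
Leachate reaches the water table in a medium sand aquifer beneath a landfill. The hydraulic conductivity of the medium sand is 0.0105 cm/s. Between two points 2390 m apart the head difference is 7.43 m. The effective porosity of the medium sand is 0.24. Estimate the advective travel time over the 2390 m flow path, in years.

Convert K: 0.0105 cm/s × 864 = 9.072 m/day.
Hydraulic gradient i = Δh / L = 7.43 / 2390 = 0.003109.
Darcy flux q = K · i = 9.072 × 0.003109 = 0.02820 m/day.
Seepage velocity v = q / n_e = 0.02820 / 0.24 = 0.1175 m/day.
Travel time t = L / v = 2390 / 0.1175 = 20338 days = 55.68 years.

55.7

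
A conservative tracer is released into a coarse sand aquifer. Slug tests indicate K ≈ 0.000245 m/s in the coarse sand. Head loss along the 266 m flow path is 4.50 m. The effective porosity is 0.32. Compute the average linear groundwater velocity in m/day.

1.12

Convert K: 0.000245 m/s × 86400 = 21.17 m/day.
Hydraulic gradient i = Δh / L = 4.50 / 266 = 0.01692.
Darcy flux q = K · i = 21.17 × 0.01692 = 0.3581 m/day.
Seepage velocity v = q / n_e = 0.3581 / 0.32 = 1.119 m/day.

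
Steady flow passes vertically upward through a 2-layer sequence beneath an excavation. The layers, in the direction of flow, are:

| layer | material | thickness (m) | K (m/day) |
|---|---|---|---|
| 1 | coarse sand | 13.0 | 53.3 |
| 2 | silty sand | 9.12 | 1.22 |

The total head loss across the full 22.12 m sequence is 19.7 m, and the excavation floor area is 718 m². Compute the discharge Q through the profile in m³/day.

1830

Flow is perpendicular to layering, so the layers act in series and the equivalent K is the thickness-weighted harmonic mean.
Total thickness L = 13.0 + 9.12 = 22.12 m.
Σ(b_i/K_i) = 13.0/53.3 + 9.12/1.22 = 7.719 d.
K_eq = L / Σ(b_i/K_i) = 22.12 / 7.719 = 2.866 m/day.
Q = K_eq · A · (Δh/L) = 2.866 × 718 × (19.7/22.12) = 1832 m³/day.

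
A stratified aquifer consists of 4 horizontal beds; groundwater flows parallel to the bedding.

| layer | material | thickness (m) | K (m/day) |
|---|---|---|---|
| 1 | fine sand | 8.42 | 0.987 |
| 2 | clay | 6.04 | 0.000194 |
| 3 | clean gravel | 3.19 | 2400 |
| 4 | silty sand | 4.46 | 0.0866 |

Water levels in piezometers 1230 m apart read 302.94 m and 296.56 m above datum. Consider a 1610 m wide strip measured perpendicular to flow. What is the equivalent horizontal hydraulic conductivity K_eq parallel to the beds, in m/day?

Flow is parallel to layering, so each bed carries its own Darcy discharge and the transmissivities add.
Σ(K_i·b_i) = 0.987×8.42 + 0.000194×6.04 + 2400×3.19 + 0.0866×4.46 = 7665 m²/day.
Total thickness b = 22.11 m, so K_eq = Σ(K_i·b_i)/b = 346.7 m/day.

347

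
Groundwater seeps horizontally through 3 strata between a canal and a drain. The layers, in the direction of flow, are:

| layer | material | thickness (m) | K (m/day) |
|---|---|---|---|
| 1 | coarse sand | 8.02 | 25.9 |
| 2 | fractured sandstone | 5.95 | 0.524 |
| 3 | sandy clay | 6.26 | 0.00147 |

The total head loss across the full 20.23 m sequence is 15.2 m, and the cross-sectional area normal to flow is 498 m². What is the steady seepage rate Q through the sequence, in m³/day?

Flow is perpendicular to layering, so the layers act in series and the equivalent K is the thickness-weighted harmonic mean.
Total thickness L = 8.02 + 5.95 + 6.26 = 20.23 m.
Σ(b_i/K_i) = 8.02/25.9 + 5.95/0.524 + 6.26/0.00147 = 4270 d.
K_eq = L / Σ(b_i/K_i) = 20.23 / 4270 = 0.004738 m/day.
Q = K_eq · A · (Δh/L) = 0.004738 × 498 × (15.2/20.23) = 1.773 m³/day.

1.77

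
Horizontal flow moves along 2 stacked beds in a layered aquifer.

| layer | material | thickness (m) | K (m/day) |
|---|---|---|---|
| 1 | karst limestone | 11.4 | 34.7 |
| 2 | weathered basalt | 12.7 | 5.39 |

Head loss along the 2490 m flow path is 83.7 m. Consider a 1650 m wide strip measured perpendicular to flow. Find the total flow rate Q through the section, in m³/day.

25700

Flow is parallel to layering, so each bed carries its own Darcy discharge and the transmissivities add.
Σ(K_i·b_i) = 34.7×11.4 + 5.39×12.7 = 464.0 m²/day.
Hydraulic gradient i = Δh / L = 83.7 / 2490 = 0.03361.
Q = Σ(K_i·b_i) · W · i = 464.0 × 1650 × 0.03361 = 25737 m³/day.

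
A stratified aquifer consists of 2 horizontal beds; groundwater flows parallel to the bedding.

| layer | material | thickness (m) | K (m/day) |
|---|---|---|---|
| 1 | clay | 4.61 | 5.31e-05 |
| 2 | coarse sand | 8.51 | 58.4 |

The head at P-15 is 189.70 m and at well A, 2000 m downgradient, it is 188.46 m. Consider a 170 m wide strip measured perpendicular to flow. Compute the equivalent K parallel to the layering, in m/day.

Flow is parallel to layering, so each bed carries its own Darcy discharge and the transmissivities add.
Σ(K_i·b_i) = 5.31e-05×4.61 + 58.4×8.51 = 497.0 m²/day.
Total thickness b = 13.12 m, so K_eq = Σ(K_i·b_i)/b = 37.88 m/day.

37.9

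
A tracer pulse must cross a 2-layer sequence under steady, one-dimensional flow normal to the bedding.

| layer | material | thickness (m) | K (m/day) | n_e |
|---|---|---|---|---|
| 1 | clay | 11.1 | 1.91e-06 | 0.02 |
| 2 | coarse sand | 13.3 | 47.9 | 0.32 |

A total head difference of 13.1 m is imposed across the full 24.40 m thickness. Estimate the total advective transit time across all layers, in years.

With flow normal to the layers, continuity requires the same specific discharge q through every layer.
Σ(b_i/K_i) = 11.1/1.91e-06 + 13.3/47.9 = 5.812e+06 d.
q = Δh / Σ(b_i/K_i) = 13.1 / 5.812e+06 = 2.254e-06 m/day.
In each layer the seepage velocity is v_i = q/n_i, so the layer transit time is t_i = b_i·n_i / q:
  layer 1 (clay): t_1 = 11.1 × 0.02 / 2.254e-06 = 98485 d
  layer 2 (coarse sand): t_2 = 13.3 × 0.32 / 2.254e-06 = 1.888e+06 d
Total t = Σ t_i = 1.987e+06 days = 5439 years.

5440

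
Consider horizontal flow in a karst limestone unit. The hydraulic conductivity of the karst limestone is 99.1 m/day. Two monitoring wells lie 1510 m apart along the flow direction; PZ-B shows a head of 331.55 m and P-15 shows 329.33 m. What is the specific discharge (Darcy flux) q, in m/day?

Hydraulic gradient i = (331.55 − 329.33) / 1510 = 2.22 / 1510 = 0.001470.
Specific discharge q = K · i = 99.10 × 0.001470 = 0.1457 m/day.

0.146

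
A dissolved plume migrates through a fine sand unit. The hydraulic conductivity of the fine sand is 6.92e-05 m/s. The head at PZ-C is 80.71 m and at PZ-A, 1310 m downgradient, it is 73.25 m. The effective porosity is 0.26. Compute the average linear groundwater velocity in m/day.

0.131

Convert K: 6.92e-05 m/s × 86400 = 5.979 m/day.
Hydraulic gradient i = (80.71 − 73.25) / 1310 = 7.46 / 1310 = 0.005695.
Darcy flux q = K · i = 5.979 × 0.005695 = 0.03405 m/day.
Seepage velocity v = q / n_e = 0.03405 / 0.26 = 0.1310 m/day.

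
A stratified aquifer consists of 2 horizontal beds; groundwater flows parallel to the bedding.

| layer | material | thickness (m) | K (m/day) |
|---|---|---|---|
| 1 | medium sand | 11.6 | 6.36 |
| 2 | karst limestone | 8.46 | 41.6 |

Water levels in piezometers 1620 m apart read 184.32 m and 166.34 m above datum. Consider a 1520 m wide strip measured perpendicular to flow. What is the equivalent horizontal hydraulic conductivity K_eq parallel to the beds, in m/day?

Flow is parallel to layering, so each bed carries its own Darcy discharge and the transmissivities add.
Σ(K_i·b_i) = 6.36×11.6 + 41.6×8.46 = 425.7 m²/day.
Total thickness b = 20.06 m, so K_eq = Σ(K_i·b_i)/b = 21.22 m/day.

21.2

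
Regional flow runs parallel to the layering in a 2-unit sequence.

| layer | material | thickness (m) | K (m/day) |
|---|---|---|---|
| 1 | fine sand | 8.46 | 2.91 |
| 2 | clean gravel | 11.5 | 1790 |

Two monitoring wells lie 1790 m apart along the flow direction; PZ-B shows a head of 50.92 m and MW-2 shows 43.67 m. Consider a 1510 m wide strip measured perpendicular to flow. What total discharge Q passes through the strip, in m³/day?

126000

Flow is parallel to layering, so each bed carries its own Darcy discharge and the transmissivities add.
Σ(K_i·b_i) = 2.91×8.46 + 1790×11.5 = 20610 m²/day.
Hydraulic gradient i = (50.92 − 43.67) / 1790 = 7.25 / 1790 = 0.004050.
Q = Σ(K_i·b_i) · W · i = 20610 × 1510 × 0.004050 = 1.260e+05 m³/day.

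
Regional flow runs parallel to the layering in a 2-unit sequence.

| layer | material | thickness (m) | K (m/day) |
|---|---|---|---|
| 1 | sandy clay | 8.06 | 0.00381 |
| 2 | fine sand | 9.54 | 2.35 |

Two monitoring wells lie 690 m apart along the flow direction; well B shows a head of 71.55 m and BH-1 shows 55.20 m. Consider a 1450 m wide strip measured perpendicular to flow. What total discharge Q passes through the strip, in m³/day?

771

Flow is parallel to layering, so each bed carries its own Darcy discharge and the transmissivities add.
Σ(K_i·b_i) = 0.00381×8.06 + 2.35×9.54 = 22.45 m²/day.
Hydraulic gradient i = (71.55 − 55.20) / 690 = 16.35 / 690 = 0.02370.
Q = Σ(K_i·b_i) · W · i = 22.45 × 1450 × 0.02370 = 771.3 m³/day.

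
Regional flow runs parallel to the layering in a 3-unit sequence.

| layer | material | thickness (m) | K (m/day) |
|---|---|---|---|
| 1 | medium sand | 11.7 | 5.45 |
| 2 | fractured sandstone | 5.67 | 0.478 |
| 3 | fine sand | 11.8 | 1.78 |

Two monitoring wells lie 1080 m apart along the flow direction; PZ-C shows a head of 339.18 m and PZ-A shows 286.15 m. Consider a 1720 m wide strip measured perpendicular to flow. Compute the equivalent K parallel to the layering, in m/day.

Flow is parallel to layering, so each bed carries its own Darcy discharge and the transmissivities add.
Σ(K_i·b_i) = 5.45×11.7 + 0.478×5.67 + 1.78×11.8 = 87.48 m²/day.
Total thickness b = 29.17 m, so K_eq = Σ(K_i·b_i)/b = 2.999 m/day.

3.00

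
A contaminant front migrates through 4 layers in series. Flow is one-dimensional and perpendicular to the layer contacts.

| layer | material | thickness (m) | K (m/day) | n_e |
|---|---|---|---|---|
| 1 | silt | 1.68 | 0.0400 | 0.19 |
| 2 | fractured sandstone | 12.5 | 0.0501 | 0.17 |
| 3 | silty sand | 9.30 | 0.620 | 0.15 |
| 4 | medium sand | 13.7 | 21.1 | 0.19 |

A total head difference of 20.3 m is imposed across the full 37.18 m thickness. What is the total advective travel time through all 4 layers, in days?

With flow normal to the layers, continuity requires the same specific discharge q through every layer.
Σ(b_i/K_i) = 1.68/0.0400 + 12.5/0.0501 + 9.30/0.620 + 13.7/21.1 = 307.2 d.
q = Δh / Σ(b_i/K_i) = 20.3 / 307.2 = 0.06609 m/day.
In each layer the seepage velocity is v_i = q/n_i, so the layer transit time is t_i = b_i·n_i / q:
  layer 1 (silt): t_1 = 1.68 × 0.19 / 0.06609 = 4.830 d
  layer 2 (fractured sandstone): t_2 = 12.5 × 0.17 / 0.06609 = 32.15 d
  layer 3 (silty sand): t_3 = 9.30 × 0.15 / 0.06609 = 21.11 d
  layer 4 (medium sand): t_4 = 13.7 × 0.19 / 0.06609 = 39.38 d
Total t = Σ t_i = 97.47 days.

97.5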